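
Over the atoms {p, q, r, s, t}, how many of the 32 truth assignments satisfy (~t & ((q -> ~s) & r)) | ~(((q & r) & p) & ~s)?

31

Initial set: {T ((~t & ((q -> ~s) & r)) | ~(((q & r) & p) & ~s))}.
T ((~t & ((q -> ~s) & r)) | ~(((q & r) & p) & ~s)): β-rule — branch into T (~t & ((q -> ~s) & r))  //  T ~(((q & r) & p) & ~s).
  branch 1 (add T (~t & ((q -> ~s) & r))):
    T (~t & ((q -> ~s) & r)): α-rule — add T ~t, T ((q -> ~s) & r).
    T ((q -> ~s) & r): α-rule — add T (q -> ~s), T r.
    T (q -> ~s): β-rule — branch into F q  //  T ~s.
      branch 1.1 (add F q):
        ○ open, literals {q=0, r=1, t=0}.
      branch 1.2 (add T ~s):
        ○ open, literals {r=1, s=0, t=0}.
  branch 2 (add T ~(((q & r) & p) & ~s)):
    T ~(((q & r) & p) & ~s): β-rule — branch into F ((q & r) & p)  //  F ~s.
      branch 2.1 (add F ((q & r) & p)):
        F ((q & r) & p): β-rule — branch into F (q & r)  //  F p.
          branch 2.1.1 (add F (q & r)):
            F (q & r): β-rule — branch into F q  //  F r.
              branch 2.1.1.1 (add F q):
                ○ open, literals {q=0}.
              branch 2.1.1.2 (add F r):
                ○ open, literals {r=0}.
          branch 2.1.2 (add F p):
            ○ open, literals {p=0}.
      branch 2.2 (add F ~s):
        ○ open, literals {s=1}.
0 branches closed, 6 open.
Each open branch fixes some atoms; the unmentioned ones are free. Counting distinct full assignments: branch {q=0, r=1, t=0} (p, s) contributes 4 new; branch {r=1, s=0, t=0} (p, q) contributes 2 new; branch {q=0} (p, r, s, t) contributes 12 new; branch {r=0} (p, q, s, t) contributes 8 new; branch {p=0} (q, r, s, t) contributes 3 new; branch {s=1} (p, q, r, t) contributes 2 new. Total: 31.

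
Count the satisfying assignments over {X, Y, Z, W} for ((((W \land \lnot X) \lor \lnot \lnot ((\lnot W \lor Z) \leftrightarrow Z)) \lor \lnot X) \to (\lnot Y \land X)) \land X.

5

Initial set: {T (((((W \land \lnot X) \lor \lnot \lnot ((\lnot W \lor Z) \leftrightarrow Z)) \lor \lnot X) \to (\lnot Y \land X)) \land X)}.
T (((((W \land \lnot X) \lor \lnot \lnot ((\lnot W \lor Z) \leftrightarrow Z)) \lor \lnot X) \to (\lnot Y \land X)) \land X): α-rule — add T ((((W \land \lnot X) \lor \lnot \lnot ((\lnot W \lor Z) \leftrightarrow Z)) \lor \lnot X) \to (\lnot Y \land X)), T X.
T ((((W \land \lnot X) \lor \lnot \lnot ((\lnot W \lor Z) \leftrightarrow Z)) \lor \lnot X) \to (\lnot Y \land X)): β-rule — branch into F (((W \land \lnot X) \lor \lnot \lnot ((\lnot W \lor Z) \leftrightarrow Z)) \lor \lnot X)  //  T (\lnot Y \land X).
  branch 1 (add F (((W \land \lnot X) \lor \lnot \lnot ((\lnot W \lor Z) \leftrightarrow Z)) \lor \lnot X)):
    F (((W \land \lnot X) \lor \lnot \lnot ((\lnot W \lor Z) \leftrightarrow Z)) \lor \lnot X): α-rule — add F ((W \land \lnot X) \lor \lnot \lnot ((\lnot W \lor Z) \leftrightarrow Z)), F \lnot X.
    F ((W \land \lnot X) \lor \lnot \lnot ((\lnot W \lor Z) \leftrightarrow Z)): α-rule — add F (W \land \lnot X), F \lnot \lnot ((\lnot W \lor Z) \leftrightarrow Z).
    F \lnot \lnot ((\lnot W \lor Z) \leftrightarrow Z): drop double negation, giving F ((\lnot W \lor Z) \leftrightarrow Z).
    F (W \land \lnot X): β-rule — branch into F W  //  F \lnot X.
      branch 1.1 (add F W):
        F ((\lnot W \lor Z) \leftrightarrow Z): β-rule — branch into T (\lnot W \lor Z), F Z  //  F (\lnot W \lor Z), T Z.
          branch 1.1.1 (add T (\lnot W \lor Z), F Z):
            T (\lnot W \lor Z): β-rule — branch into T \lnot W  //  T Z.
              branch 1.1.1.1 (add T \lnot W):
                ○ open, literals {W=F, X=T, Z=F}.
              branch 1.1.1.2 (add T Z):
                × closes — contains both Z and \lnot Z.
          branch 1.1.2 (add F (\lnot W \lor Z), T Z):
            F (\lnot W \lor Z): α-rule — add F \lnot W, F Z.
            × closes — contains both W and \lnot W.
      branch 1.2 (add F \lnot X):
        F ((\lnot W \lor Z) \leftrightarrow Z): β-rule — branch into T (\lnot W \lor Z), F Z  //  F (\lnot W \lor Z), T Z.
          branch 1.2.1 (add T (\lnot W \lor Z), F Z):
            T (\lnot W \lor Z): β-rule — branch into T \lnot W  //  T Z.
              branch 1.2.1.1 (add T \lnot W):
                ○ open, literals {W=F, X=T, Z=F}.
              branch 1.2.1.2 (add T Z):
                × closes — contains both Z and \lnot Z.
          branch 1.2.2 (add F (\lnot W \lor Z), T Z):
            F (\lnot W \lor Z): α-rule — add F \lnot W, F Z.
            × closes — contains both Z and \lnot Z.
  branch 2 (add T (\lnot Y \land X)):
    T (\lnot Y \land X): α-rule — add T \lnot Y, T X.
    ○ open, literals {X=T, Y=F}.
4 branches closed, 3 open.
Each open branch fixes some atoms; the unmentioned ones are free. Counting distinct full assignments: branch {W=F, X=T, Z=F} (Y) contributes 2 new; branch {W=F, X=T, Z=F} (Y) contributes 0 new; branch {X=T, Y=F} (Z, W) contributes 3 new. Total: 5.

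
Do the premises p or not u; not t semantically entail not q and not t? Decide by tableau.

No

Initial set: {(p or not u); not t; not (not q and not t)}.
(p or not u): β-rule — branch into p  //  not u.
  branch 1 (add p):
    not (not q and not t): β-rule — branch into not not q  //  not not t.
      branch 1.1 (add not not q):
        ○ open, literals {p=true, q=true, t=false}.
      branch 1.2 (add not not t):
        × closes — contains both t and not t.
  branch 2 (add not u):
    not (not q and not t): β-rule — branch into not not q  //  not not t.
      branch 2.1 (add not not q):
        ○ open, literals {q=true, t=false, u=false}.
      branch 2.2 (add not not t):
        × closes — contains both t and not t.
2 branches closed, 2 open.
An open branch gives a countermodel: p=true, q=true, t=false (unmentioned atoms arbitrary); the premises hold there but the conclusion fails.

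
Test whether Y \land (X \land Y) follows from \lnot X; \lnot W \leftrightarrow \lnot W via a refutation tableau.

Initial set: {\lnot X; (\lnot W \leftrightarrow \lnot W); \lnot (Y \land (X \land Y))}.
(\lnot W \leftrightarrow \lnot W): β-rule — branch into \lnot W, \lnot W  //  \lnot \lnot W, \lnot \lnot W.
  branch 1 (add \lnot W, \lnot W):
    \lnot (Y \land (X \land Y)): β-rule — branch into \lnot Y  //  \lnot (X \land Y).
      branch 1.1 (add \lnot Y):
        ○ open, literals {W=0, X=0, Y=0}.
      branch 1.2 (add \lnot (X \land Y)):
        \lnot (X \land Y): β-rule — branch into \lnot X  //  \lnot Y.
          branch 1.2.1 (add \lnot X):
            ○ open, literals {W=0, X=0}.
          branch 1.2.2 (add \lnot Y):
            ○ open, literals {W=0, X=0, Y=0}.
  branch 2 (add \lnot \lnot W, \lnot \lnot W):
    \lnot (Y \land (X \land Y)): β-rule — branch into \lnot Y  //  \lnot (X \land Y).
      branch 2.1 (add \lnot Y):
        ○ open, literals {W=1, X=0, Y=0}.
      branch 2.2 (add \lnot (X \land Y)):
        \lnot (X \land Y): β-rule — branch into \lnot X  //  \lnot Y.
          branch 2.2.1 (add \lnot X):
            ○ open, literals {W=1, X=0}.
          branch 2.2.2 (add \lnot Y):
            ○ open, literals {W=1, X=0, Y=0}.
0 branches closed, 6 open.
An open branch gives a countermodel: W=0, X=0, Y=0 (unmentioned atoms arbitrary); the premises hold there but the conclusion fails.

No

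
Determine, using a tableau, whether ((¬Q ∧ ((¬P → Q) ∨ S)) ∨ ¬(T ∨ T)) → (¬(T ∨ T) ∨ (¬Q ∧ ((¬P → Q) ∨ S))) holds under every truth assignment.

Valid

Assume the negation and expand:
Initial set: {¬(((¬Q ∧ ((¬P → Q) ∨ S)) ∨ ¬(T ∨ T)) → (¬(T ∨ T) ∨ (¬Q ∧ ((¬P → Q) ∨ S))))}.
¬(((¬Q ∧ ((¬P → Q) ∨ S)) ∨ ¬(T ∨ T)) → (¬(T ∨ T) ∨ (¬Q ∧ ((¬P → Q) ∨ S)))): α-rule — add ((¬Q ∧ ((¬P → Q) ∨ S)) ∨ ¬(T ∨ T)), ¬(¬(T ∨ T) ∨ (¬Q ∧ ((¬P → Q) ∨ S))).
¬(¬(T ∨ T) ∨ (¬Q ∧ ((¬P → Q) ∨ S))): α-rule — add ¬¬(T ∨ T), ¬(¬Q ∧ ((¬P → Q) ∨ S)).
((¬Q ∧ ((¬P → Q) ∨ S)) ∨ ¬(T ∨ T)): β-rule — branch into (¬Q ∧ ((¬P → Q) ∨ S))  //  ¬(T ∨ T).
  branch 1 (add (¬Q ∧ ((¬P → Q) ∨ S))):
    (¬Q ∧ ((¬P → Q) ∨ S)): α-rule — add ¬Q, ((¬P → Q) ∨ S).
    ¬¬(T ∨ T): β-rule — branch into T  //  T.
      branch 1.1 (add T):
        ¬(¬Q ∧ ((¬P → Q) ∨ S)): β-rule — branch into ¬¬Q  //  ¬((¬P → Q) ∨ S).
          branch 1.1.1 (add ¬¬Q):
            × closes — contains both Q and ¬Q.
          branch 1.1.2 (add ¬((¬P → Q) ∨ S)):
            ¬((¬P → Q) ∨ S): α-rule — add ¬(¬P → Q), ¬S.
            ¬(¬P → Q): α-rule — add ¬P, ¬Q.
            ((¬P → Q) ∨ S): β-rule — branch into (¬P → Q)  //  S.
              branch 1.1.2.1 (add (¬P → Q)):
                (¬P → Q): β-rule — branch into ¬¬P  //  Q.
                  branch 1.1.2.1.1 (add ¬¬P):
                    × closes — contains both P and ¬P.
                  branch 1.1.2.1.2 (add Q):
                    × closes — contains both Q and ¬Q.
              branch 1.1.2.2 (add S):
                × closes — contains both S and ¬S.
      branch 1.2 (add T):
        ¬(¬Q ∧ ((¬P → Q) ∨ S)): β-rule — branch into ¬¬Q  //  ¬((¬P → Q) ∨ S).
          branch 1.2.1 (add ¬¬Q):
            × closes — contains both Q and ¬Q.
          branch 1.2.2 (add ¬((¬P → Q) ∨ S)):
            ¬((¬P → Q) ∨ S): α-rule — add ¬(¬P → Q), ¬S.
            ¬(¬P → Q): α-rule — add ¬P, ¬Q.
            ((¬P → Q) ∨ S): β-rule — branch into (¬P → Q)  //  S.
              branch 1.2.2.1 (add (¬P → Q)):
                (¬P → Q): β-rule — branch into ¬¬P  //  Q.
                  branch 1.2.2.1.1 (add ¬¬P):
                    × closes — contains both P and ¬P.
                  branch 1.2.2.1.2 (add Q):
                    × closes — contains both Q and ¬Q.
              branch 1.2.2.2 (add S):
                × closes — contains both S and ¬S.
  branch 2 (add ¬(T ∨ T)):
    ¬(T ∨ T): α-rule — add ¬T, ¬T.
    ¬¬(T ∨ T): β-rule — branch into T  //  T.
      branch 2.1 (add T):
        × closes — contains both T and ¬T.
      branch 2.2 (add T):
        × closes — contains both T and ¬T.
All 10 branches close.
Every branch closed, so the negation is unsatisfiable and the formula is valid.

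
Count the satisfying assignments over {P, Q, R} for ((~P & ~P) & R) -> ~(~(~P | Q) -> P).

6

Initial set: {(((~P & ~P) & R) -> ~(~(~P | Q) -> P))}.
(((~P & ~P) & R) -> ~(~(~P | Q) -> P)): β-rule — branch into ~((~P & ~P) & R)  //  ~(~(~P | Q) -> P).
  branch 1 (add ~((~P & ~P) & R)):
    ~((~P & ~P) & R): β-rule — branch into ~(~P & ~P)  //  ~R.
      branch 1.1 (add ~(~P & ~P)):
        ~(~P & ~P): β-rule — branch into ~~P  //  ~~P.
          branch 1.1.1 (add ~~P):
            ○ open, literals {P=true}.
          branch 1.1.2 (add ~~P):
            ○ open, literals {P=true}.
      branch 1.2 (add ~R):
        ○ open, literals {R=false}.
  branch 2 (add ~(~(~P | Q) -> P)):
    ~(~(~P | Q) -> P): α-rule — add ~(~P | Q), ~P.
    ~(~P | Q): α-rule — add ~~P, ~Q.
    × closes — contains both P and ~P.
1 branch closed, 3 open.
Each open branch fixes some atoms; the unmentioned ones are free. Counting distinct full assignments: branch {P=true} (Q, R) contributes 4 new; branch {P=true} (Q, R) contributes 0 new; branch {R=false} (P, Q) contributes 2 new. Total: 6.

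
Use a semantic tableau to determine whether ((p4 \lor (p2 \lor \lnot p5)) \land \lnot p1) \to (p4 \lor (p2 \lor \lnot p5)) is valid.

Valid

Assume the negation and expand:
Initial set: {\lnot (((p4 \lor (p2 \lor \lnot p5)) \land \lnot p1) \to (p4 \lor (p2 \lor \lnot p5)))}.
\lnot (((p4 \lor (p2 \lor \lnot p5)) \land \lnot p1) \to (p4 \lor (p2 \lor \lnot p5))): α-rule — add ((p4 \lor (p2 \lor \lnot p5)) \land \lnot p1), \lnot (p4 \lor (p2 \lor \lnot p5)).
((p4 \lor (p2 \lor \lnot p5)) \land \lnot p1): α-rule — add (p4 \lor (p2 \lor \lnot p5)), \lnot p1.
\lnot (p4 \lor (p2 \lor \lnot p5)): α-rule — add \lnot p4, \lnot (p2 \lor \lnot p5).
\lnot (p2 \lor \lnot p5): α-rule — add \lnot p2, \lnot \lnot p5.
(p4 \lor (p2 \lor \lnot p5)): β-rule — branch into p4  //  (p2 \lor \lnot p5).
  branch 1 (add p4):
    × closes — contains both p4 and \lnot p4.
  branch 2 (add (p2 \lor \lnot p5)):
    (p2 \lor \lnot p5): β-rule — branch into p2  //  \lnot p5.
      branch 2.1 (add p2):
        × closes — contains both p2 and \lnot p2.
      branch 2.2 (add \lnot p5):
        × closes — contains both p5 and \lnot p5.
All 3 branches close.
Every branch closed, so the negation is unsatisfiable and the formula is valid.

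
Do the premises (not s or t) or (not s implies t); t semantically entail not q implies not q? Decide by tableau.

Initial set: {((not s or t) or (not s implies t)); t; not (not q implies not q)}.
not (not q implies not q): α-rule — add not q, not not q.
× closes — contains both q and not q.
All 1 branch closes.
Every branch closed, so the premises entail the conclusion.

Yes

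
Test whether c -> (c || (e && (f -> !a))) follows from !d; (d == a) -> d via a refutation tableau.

Yes

Initial set: {!d; ((d == a) -> d); !(c -> (c || (e && (f -> !a))))}.
!(c -> (c || (e && (f -> !a)))): α-rule — add c, !(c || (e && (f -> !a))).
!(c || (e && (f -> !a))): α-rule — add !c, !(e && (f -> !a)).
× closes — contains both c and !c.
All 1 branch closes.
Every branch closed, so the premises entail the conclusion.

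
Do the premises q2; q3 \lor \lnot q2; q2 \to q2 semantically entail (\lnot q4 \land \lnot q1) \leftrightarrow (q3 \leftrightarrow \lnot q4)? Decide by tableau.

No

Initial set: {T q2; T (q3 \lor \lnot q2); T (q2 \to q2); F ((\lnot q4 \land \lnot q1) \leftrightarrow (q3 \leftrightarrow \lnot q4))}.
T (q3 \lor \lnot q2): β-rule — branch into T q3  //  T \lnot q2.
  branch 1 (add T q3):
    T (q2 \to q2): β-rule — branch into F q2  //  T q2.
      branch 1.1 (add F q2):
        × closes — contains both q2 and \lnot q2.
      branch 1.2 (add T q2):
        F ((\lnot q4 \land \lnot q1) \leftrightarrow (q3 \leftrightarrow \lnot q4)): β-rule — branch into T (\lnot q4 \land \lnot q1), F (q3 \leftrightarrow \lnot q4)  //  F (\lnot q4 \land \lnot q1), T (q3 \leftrightarrow \lnot q4).
          branch 1.2.1 (add T (\lnot q4 \land \lnot q1), F (q3 \leftrightarrow \lnot q4)):
            T (\lnot q4 \land \lnot q1): α-rule — add T \lnot q4, T \lnot q1.
            F (q3 \leftrightarrow \lnot q4): β-rule — branch into T q3, F \lnot q4  //  F q3, T \lnot q4.
              branch 1.2.1.1 (add T q3, F \lnot q4):
                × closes — contains both q4 and \lnot q4.
              branch 1.2.1.2 (add F q3, T \lnot q4):
                × closes — contains both q3 and \lnot q3.
          branch 1.2.2 (add F (\lnot q4 \land \lnot q1), T (q3 \leftrightarrow \lnot q4)):
            F (\lnot q4 \land \lnot q1): β-rule — branch into F \lnot q4  //  F \lnot q1.
              branch 1.2.2.1 (add F \lnot q4):
                T (q3 \leftrightarrow \lnot q4): β-rule — branch into T q3, T \lnot q4  //  F q3, F \lnot q4.
                  branch 1.2.2.1.1 (add T q3, T \lnot q4):
                    × closes — contains both q4 and \lnot q4.
                  branch 1.2.2.1.2 (add F q3, F \lnot q4):
                    × closes — contains both q3 and \lnot q3.
              branch 1.2.2.2 (add F \lnot q1):
                T (q3 \leftrightarrow \lnot q4): β-rule — branch into T q3, T \lnot q4  //  F q3, F \lnot q4.
                  branch 1.2.2.2.1 (add T q3, T \lnot q4):
                    ○ open, literals {q1=1, q2=1, q3=1, q4=0}.
                  branch 1.2.2.2.2 (add F q3, F \lnot q4):
                    × closes — contains both q3 and \lnot q3.
  branch 2 (add T \lnot q2):
    × closes — contains both q2 and \lnot q2.
7 branches closed, 1 open.
An open branch gives a countermodel: q1=1, q2=1, q3=1, q4=0 (unmentioned atoms arbitrary); the premises hold there but the conclusion fails.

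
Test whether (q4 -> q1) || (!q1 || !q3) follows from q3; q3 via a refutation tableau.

Yes

Initial set: {q3; q3; !((q4 -> q1) || (!q1 || !q3))}.
!((q4 -> q1) || (!q1 || !q3)): α-rule — add !(q4 -> q1), !(!q1 || !q3).
!(q4 -> q1): α-rule — add q4, !q1.
!(!q1 || !q3): α-rule — add !!q1, !!q3.
× closes — contains both q1 and !q1.
All 1 branch closes.
Every branch closed, so the premises entail the conclusion.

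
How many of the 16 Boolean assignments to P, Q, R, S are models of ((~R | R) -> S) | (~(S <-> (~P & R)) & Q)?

Initial set: {(((~R | R) -> S) | (~(S <-> (~P & R)) & Q))}.
(((~R | R) -> S) | (~(S <-> (~P & R)) & Q)): β-rule — branch into ((~R | R) -> S)  //  (~(S <-> (~P & R)) & Q).
  branch 1 (add ((~R | R) -> S)):
    ((~R | R) -> S): β-rule — branch into ~(~R | R)  //  S.
      branch 1.1 (add ~(~R | R)):
        ~(~R | R): α-rule — add ~~R, ~R.
        × closes — contains both R and ~R.
      branch 1.2 (add S):
        ○ open, literals {S=T}.
  branch 2 (add (~(S <-> (~P & R)) & Q)):
    (~(S <-> (~P & R)) & Q): α-rule — add ~(S <-> (~P & R)), Q.
    ~(S <-> (~P & R)): β-rule — branch into S, ~(~P & R)  //  ~S, (~P & R).
      branch 2.1 (add S, ~(~P & R)):
        ~(~P & R): β-rule — branch into ~~P  //  ~R.
          branch 2.1.1 (add ~~P):
            ○ open, literals {P=T, Q=T, S=T}.
          branch 2.1.2 (add ~R):
            ○ open, literals {Q=T, R=F, S=T}.
      branch 2.2 (add ~S, (~P & R)):
        (~P & R): α-rule — add ~P, R.
        ○ open, literals {P=F, Q=T, R=T, S=F}.
1 branch closed, 4 open.
Each open branch fixes some atoms; the unmentioned ones are free. Counting distinct full assignments: branch {S=T} (P, Q, R) contributes 8 new; branch {P=T, Q=T, S=T} (R) contributes 0 new; branch {Q=T, R=F, S=T} (P) contributes 0 new; branch {P=F, Q=T, R=T, S=F} (none free) contributes 1 new. Total: 9.

9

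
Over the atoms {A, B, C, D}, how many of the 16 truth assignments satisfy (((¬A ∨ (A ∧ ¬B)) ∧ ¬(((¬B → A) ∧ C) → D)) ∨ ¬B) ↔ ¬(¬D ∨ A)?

7

Initial set: {((((¬A ∨ (A ∧ ¬B)) ∧ ¬(((¬B → A) ∧ C) → D)) ∨ ¬B) ↔ ¬(¬D ∨ A))}.
((((¬A ∨ (A ∧ ¬B)) ∧ ¬(((¬B → A) ∧ C) → D)) ∨ ¬B) ↔ ¬(¬D ∨ A)): β-rule — branch into (((¬A ∨ (A ∧ ¬B)) ∧ ¬(((¬B → A) ∧ C) → D)) ∨ ¬B), ¬(¬D ∨ A)  //  ¬(((¬A ∨ (A ∧ ¬B)) ∧ ¬(((¬B → A) ∧ C) → D)) ∨ ¬B), ¬¬(¬D ∨ A).
  branch 1 (add (((¬A ∨ (A ∧ ¬B)) ∧ ¬(((¬B → A) ∧ C) → D)) ∨ ¬B), ¬(¬D ∨ A)):
    ¬(¬D ∨ A): α-rule — add ¬¬D, ¬A.
    (((¬A ∨ (A ∧ ¬B)) ∧ ¬(((¬B → A) ∧ C) → D)) ∨ ¬B): β-rule — branch into ((¬A ∨ (A ∧ ¬B)) ∧ ¬(((¬B → A) ∧ C) → D))  //  ¬B.
      branch 1.1 (add ((¬A ∨ (A ∧ ¬B)) ∧ ¬(((¬B → A) ∧ C) → D))):
        ((¬A ∨ (A ∧ ¬B)) ∧ ¬(((¬B → A) ∧ C) → D)): α-rule — add (¬A ∨ (A ∧ ¬B)), ¬(((¬B → A) ∧ C) → D).
        ¬(((¬B → A) ∧ C) → D): α-rule — add ((¬B → A) ∧ C), ¬D.
        × closes — contains both D and ¬D.
      branch 1.2 (add ¬B):
        ○ open, literals {A=F, B=F, D=T}.
  branch 2 (add ¬(((¬A ∨ (A ∧ ¬B)) ∧ ¬(((¬B → A) ∧ C) → D)) ∨ ¬B), ¬¬(¬D ∨ A)):
    ¬(((¬A ∨ (A ∧ ¬B)) ∧ ¬(((¬B → A) ∧ C) → D)) ∨ ¬B): α-rule — add ¬((¬A ∨ (A ∧ ¬B)) ∧ ¬(((¬B → A) ∧ C) → D)), ¬¬B.
    ¬¬(¬D ∨ A): β-rule — branch into ¬D  //  A.
      branch 2.1 (add ¬D):
        ¬((¬A ∨ (A ∧ ¬B)) ∧ ¬(((¬B → A) ∧ C) → D)): β-rule — branch into ¬(¬A ∨ (A ∧ ¬B))  //  ¬¬(((¬B → A) ∧ C) → D).
          branch 2.1.1 (add ¬(¬A ∨ (A ∧ ¬B))):
            ¬(¬A ∨ (A ∧ ¬B)): α-rule — add ¬¬A, ¬(A ∧ ¬B).
            ¬(A ∧ ¬B): β-rule — branch into ¬A  //  ¬¬B.
              branch 2.1.1.1 (add ¬A):
                × closes — contains both A and ¬A.
              branch 2.1.1.2 (add ¬¬B):
                ○ open, literals {A=T, B=T, D=F}.
          branch 2.1.2 (add ¬¬(((¬B → A) ∧ C) → D)):
            ¬¬(((¬B → A) ∧ C) → D): β-rule — branch into ¬((¬B → A) ∧ C)  //  D.
              branch 2.1.2.1 (add ¬((¬B → A) ∧ C)):
                ¬((¬B → A) ∧ C): β-rule — branch into ¬(¬B → A)  //  ¬C.
                  branch 2.1.2.1.1 (add ¬(¬B → A)):
                    ¬(¬B → A): α-rule — add ¬B, ¬A.
                    × closes — contains both B and ¬B.
                  branch 2.1.2.1.2 (add ¬C):
                    ○ open, literals {B=T, C=F, D=F}.
              branch 2.1.2.2 (add D):
                × closes — contains both D and ¬D.
      branch 2.2 (add A):
        ¬((¬A ∨ (A ∧ ¬B)) ∧ ¬(((¬B → A) ∧ C) → D)): β-rule — branch into ¬(¬A ∨ (A ∧ ¬B))  //  ¬¬(((¬B → A) ∧ C) → D).
          branch 2.2.1 (add ¬(¬A ∨ (A ∧ ¬B))):
            ¬(¬A ∨ (A ∧ ¬B)): α-rule — add ¬¬A, ¬(A ∧ ¬B).
            ¬(A ∧ ¬B): β-rule — branch into ¬A  //  ¬¬B.
              branch 2.2.1.1 (add ¬A):
                × closes — contains both A and ¬A.
              branch 2.2.1.2 (add ¬¬B):
                ○ open, literals {A=T, B=T}.
          branch 2.2.2 (add ¬¬(((¬B → A) ∧ C) → D)):
            ¬¬(((¬B → A) ∧ C) → D): β-rule — branch into ¬((¬B → A) ∧ C)  //  D.
              branch 2.2.2.1 (add ¬((¬B → A) ∧ C)):
                ¬((¬B → A) ∧ C): β-rule — branch into ¬(¬B → A)  //  ¬C.
                  branch 2.2.2.1.1 (add ¬(¬B → A)):
                    ¬(¬B → A): α-rule — add ¬B, ¬A.
                    × closes — contains both B and ¬B.
                  branch 2.2.2.1.2 (add ¬C):
                    ○ open, literals {A=T, B=T, C=F}.
              branch 2.2.2.2 (add D):
                ○ open, literals {A=T, B=T, D=T}.
6 branches closed, 6 open.
Each open branch fixes some atoms; the unmentioned ones are free. Counting distinct full assignments: branch {A=F, B=F, D=T} (C) contributes 2 new; branch {A=T, B=T, D=F} (C) contributes 2 new; branch {B=T, C=F, D=F} (A) contributes 1 new; branch {A=T, B=T} (C, D) contributes 2 new; branch {A=T, B=T, C=F} (D) contributes 0 new; branch {A=T, B=T, D=T} (C) contributes 0 new. Total: 7.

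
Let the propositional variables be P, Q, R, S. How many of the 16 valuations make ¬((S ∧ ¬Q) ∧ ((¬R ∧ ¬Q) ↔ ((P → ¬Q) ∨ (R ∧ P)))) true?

Initial set: {T ¬((S ∧ ¬Q) ∧ ((¬R ∧ ¬Q) ↔ ((P → ¬Q) ∨ (R ∧ P))))}.
T ¬((S ∧ ¬Q) ∧ ((¬R ∧ ¬Q) ↔ ((P → ¬Q) ∨ (R ∧ P)))): β-rule — branch into F (S ∧ ¬Q)  //  F ((¬R ∧ ¬Q) ↔ ((P → ¬Q) ∨ (R ∧ P))).
  branch 1 (add F (S ∧ ¬Q)):
    F (S ∧ ¬Q): β-rule — branch into F S  //  F ¬Q.
      branch 1.1 (add F S):
        ○ open, literals {S=false}.
      branch 1.2 (add F ¬Q):
        ○ open, literals {Q=true}.
  branch 2 (add F ((¬R ∧ ¬Q) ↔ ((P → ¬Q) ∨ (R ∧ P)))):
    F ((¬R ∧ ¬Q) ↔ ((P → ¬Q) ∨ (R ∧ P))): β-rule — branch into T (¬R ∧ ¬Q), F ((P → ¬Q) ∨ (R ∧ P))  //  F (¬R ∧ ¬Q), T ((P → ¬Q) ∨ (R ∧ P)).
      branch 2.1 (add T (¬R ∧ ¬Q), F ((P → ¬Q) ∨ (R ∧ P))):
        T (¬R ∧ ¬Q): α-rule — add T ¬R, T ¬Q.
        F ((P → ¬Q) ∨ (R ∧ P)): α-rule — add F (P → ¬Q), F (R ∧ P).
        F (P → ¬Q): α-rule — add T P, F ¬Q.
        × closes — contains both Q and ¬Q.
      branch 2.2 (add F (¬R ∧ ¬Q), T ((P → ¬Q) ∨ (R ∧ P))):
        F (¬R ∧ ¬Q): β-rule — branch into F ¬R  //  F ¬Q.
          branch 2.2.1 (add F ¬R):
            T ((P → ¬Q) ∨ (R ∧ P)): β-rule — branch into T (P → ¬Q)  //  T (R ∧ P).
              branch 2.2.1.1 (add T (P → ¬Q)):
                T (P → ¬Q): β-rule — branch into F P  //  T ¬Q.
                  branch 2.2.1.1.1 (add F P):
                    ○ open, literals {P=false, R=true}.
                  branch 2.2.1.1.2 (add T ¬Q):
                    ○ open, literals {Q=false, R=true}.
              branch 2.2.1.2 (add T (R ∧ P)):
                T (R ∧ P): α-rule — add T R, T P.
                ○ open, literals {P=true, R=true}.
          branch 2.2.2 (add F ¬Q):
            T ((P → ¬Q) ∨ (R ∧ P)): β-rule — branch into T (P → ¬Q)  //  T (R ∧ P).
              branch 2.2.2.1 (add T (P → ¬Q)):
                T (P → ¬Q): β-rule — branch into F P  //  T ¬Q.
                  branch 2.2.2.1.1 (add F P):
                    ○ open, literals {P=false, Q=true}.
                  branch 2.2.2.1.2 (add T ¬Q):
                    × closes — contains both Q and ¬Q.
              branch 2.2.2.2 (add T (R ∧ P)):
                T (R ∧ P): α-rule — add T R, T P.
                ○ open, literals {P=true, Q=true, R=true}.
2 branches closed, 7 open.
Each open branch fixes some atoms; the unmentioned ones are free. Counting distinct full assignments: branch {S=false} (P, Q, R) contributes 8 new; branch {Q=true} (P, R, S) contributes 4 new; branch {P=false, R=true} (Q, S) contributes 1 new; branch {Q=false, R=true} (P, S) contributes 1 new; branch {P=true, R=true} (Q, S) contributes 0 new; branch {P=false, Q=true} (R, S) contributes 0 new; branch {P=true, Q=true, R=true} (S) contributes 0 new. Total: 14.

14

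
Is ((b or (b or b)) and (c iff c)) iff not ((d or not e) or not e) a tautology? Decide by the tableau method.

Assume the negation and expand:
Initial set: {F (((b or (b or b)) and (c iff c)) iff not ((d or not e) or not e))}.
F (((b or (b or b)) and (c iff c)) iff not ((d or not e) or not e)): β-rule — branch into T ((b or (b or b)) and (c iff c)), F not ((d or not e) or not e)  //  F ((b or (b or b)) and (c iff c)), T not ((d or not e) or not e).
  branch 1 (add T ((b or (b or b)) and (c iff c)), F not ((d or not e) or not e)):
    T ((b or (b or b)) and (c iff c)): α-rule — add T (b or (b or b)), T (c iff c).
    F not ((d or not e) or not e): β-rule — branch into T (d or not e)  //  T not e.
      branch 1.1 (add T (d or not e)):
        T (b or (b or b)): β-rule — branch into T b  //  T (b or b).
          branch 1.1.1 (add T b):
            T (c iff c): β-rule — branch into T c, T c  //  F c, F c.
              branch 1.1.1.1 (add T c, T c):
                T (d or not e): β-rule — branch into T d  //  T not e.
                  branch 1.1.1.1.1 (add T d):
                    ○ open, literals {b=1, c=1, d=1}.
                  branch 1.1.1.1.2 (add T not e):
                    ○ open, literals {b=1, c=1, e=0}.
              branch 1.1.1.2 (add F c, F c):
                T (d or not e): β-rule — branch into T d  //  T not e.
                  branch 1.1.1.2.1 (add T d):
                    ○ open, literals {b=1, c=0, d=1}.
                  branch 1.1.1.2.2 (add T not e):
                    ○ open, literals {b=1, c=0, e=0}.
          branch 1.1.2 (add T (b or b)):
            T (c iff c): β-rule — branch into T c, T c  //  F c, F c.
              branch 1.1.2.1 (add T c, T c):
                T (d or not e): β-rule — branch into T d  //  T not e.
                  branch 1.1.2.1.1 (add T d):
                    T (b or b): β-rule — branch into T b  //  T b.
                      branch 1.1.2.1.1.1 (add T b):
                        ○ open, literals {b=1, c=1, d=1}.
                      branch 1.1.2.1.1.2 (add T b):
                        ○ open, literals {b=1, c=1, d=1}.
                  branch 1.1.2.1.2 (add T not e):
                    T (b or b): β-rule — branch into T b  //  T b.
                      branch 1.1.2.1.2.1 (add T b):
                        ○ open, literals {b=1, c=1, e=0}.
                      branch 1.1.2.1.2.2 (add T b):
                        ○ open, literals {b=1, c=1, e=0}.
              branch 1.1.2.2 (add F c, F c):
                T (d or not e): β-rule — branch into T d  //  T not e.
                  branch 1.1.2.2.1 (add T d):
                    T (b or b): β-rule — branch into T b  //  T b.
                      branch 1.1.2.2.1.1 (add T b):
                        ○ open, literals {b=1, c=0, d=1}.
                      branch 1.1.2.2.1.2 (add T b):
                        ○ open, literals {b=1, c=0, d=1}.
                  branch 1.1.2.2.2 (add T not e):
                    T (b or b): β-rule — branch into T b  //  T b.
                      branch 1.1.2.2.2.1 (add T b):
                        ○ open, literals {b=1, c=0, e=0}.
                      branch 1.1.2.2.2.2 (add T b):
                        ○ open, literals {b=1, c=0, e=0}.
      branch 1.2 (add T not e):
        T (b or (b or b)): β-rule — branch into T b  //  T (b or b).
          branch 1.2.1 (add T b):
            T (c iff c): β-rule — branch into T c, T c  //  F c, F c.
              branch 1.2.1.1 (add T c, T c):
                ○ open, literals {b=1, c=1, e=0}.
              branch 1.2.1.2 (add F c, F c):
                ○ open, literals {b=1, c=0, e=0}.
          branch 1.2.2 (add T (b or b)):
            T (c iff c): β-rule — branch into T c, T c  //  F c, F c.
              branch 1.2.2.1 (add T c, T c):
                T (b or b): β-rule — branch into T b  //  T b.
                  branch 1.2.2.1.1 (add T b):
                    ○ open, literals {b=1, c=1, e=0}.
                  branch 1.2.2.1.2 (add T b):
                    ○ open, literals {b=1, c=1, e=0}.
              branch 1.2.2.2 (add F c, F c):
                T (b or b): β-rule — branch into T b  //  T b.
                  branch 1.2.2.2.1 (add T b):
                    ○ open, literals {b=1, c=0, e=0}.
                  branch 1.2.2.2.2 (add T b):
                    ○ open, literals {b=1, c=0, e=0}.
  branch 2 (add F ((b or (b or b)) and (c iff c)), T not ((d or not e) or not e)):
    T not ((d or not e) or not e): α-rule — add F (d or not e), F not e.
    F (d or not e): α-rule — add F d, F not e.
    F ((b or (b or b)) and (c iff c)): β-rule — branch into F (b or (b or b))  //  F (c iff c).
      branch 2.1 (add F (b or (b or b))):
        F (b or (b or b)): α-rule — add F b, F (b or b).
        F (b or b): α-rule — add F b, F b.
        ○ open, literals {b=0, d=0, e=1}.
      branch 2.2 (add F (c iff c)):
        F (c iff c): β-rule — branch into T c, F c  //  F c, T c.
          branch 2.2.1 (add T c, F c):
            × closes — contains both c and not c.
          branch 2.2.2 (add F c, T c):
            × closes — contains both c and not c.
2 branches closed, 19 open.
An open branch gives a countermodel: b=1, c=1, d=1 (unmentioned atoms arbitrary); under it the original formula is false.

Not valid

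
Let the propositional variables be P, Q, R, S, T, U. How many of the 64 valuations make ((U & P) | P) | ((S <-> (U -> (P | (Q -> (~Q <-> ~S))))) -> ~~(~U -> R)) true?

60

Initial set: {(((U & P) | P) | ((S <-> (U -> (P | (Q -> (~Q <-> ~S))))) -> ~~(~U -> R)))}.
(((U & P) | P) | ((S <-> (U -> (P | (Q -> (~Q <-> ~S))))) -> ~~(~U -> R))): β-rule — branch into ((U & P) | P)  //  ((S <-> (U -> (P | (Q -> (~Q <-> ~S))))) -> ~~(~U -> R)).
  branch 1 (add ((U & P) | P)):
    ((U & P) | P): β-rule — branch into (U & P)  //  P.
      branch 1.1 (add (U & P)):
        (U & P): α-rule — add U, P.
        ○ open, literals {P=T, U=T}.
      branch 1.2 (add P):
        ○ open, literals {P=T}.
  branch 2 (add ((S <-> (U -> (P | (Q -> (~Q <-> ~S))))) -> ~~(~U -> R))):
    ((S <-> (U -> (P | (Q -> (~Q <-> ~S))))) -> ~~(~U -> R)): β-rule — branch into ~(S <-> (U -> (P | (Q -> (~Q <-> ~S)))))  //  ~~(~U -> R).
      branch 2.1 (add ~(S <-> (U -> (P | (Q -> (~Q <-> ~S)))))):
        ~(S <-> (U -> (P | (Q -> (~Q <-> ~S))))): β-rule — branch into S, ~(U -> (P | (Q -> (~Q <-> ~S))))  //  ~S, (U -> (P | (Q -> (~Q <-> ~S)))).
          branch 2.1.1 (add S, ~(U -> (P | (Q -> (~Q <-> ~S))))):
            ~(U -> (P | (Q -> (~Q <-> ~S)))): α-rule — add U, ~(P | (Q -> (~Q <-> ~S))).
            ~(P | (Q -> (~Q <-> ~S))): α-rule — add ~P, ~(Q -> (~Q <-> ~S)).
            ~(Q -> (~Q <-> ~S)): α-rule — add Q, ~(~Q <-> ~S).
            ~(~Q <-> ~S): β-rule — branch into ~Q, ~~S  //  ~~Q, ~S.
              branch 2.1.1.1 (add ~Q, ~~S):
                × closes — contains both Q and ~Q.
              branch 2.1.1.2 (add ~~Q, ~S):
                × closes — contains both S and ~S.
          branch 2.1.2 (add ~S, (U -> (P | (Q -> (~Q <-> ~S))))):
            (U -> (P | (Q -> (~Q <-> ~S)))): β-rule — branch into ~U  //  (P | (Q -> (~Q <-> ~S))).
              branch 2.1.2.1 (add ~U):
                ○ open, literals {S=F, U=F}.
              branch 2.1.2.2 (add (P | (Q -> (~Q <-> ~S)))):
                (P | (Q -> (~Q <-> ~S))): β-rule — branch into P  //  (Q -> (~Q <-> ~S)).
                  branch 2.1.2.2.1 (add P):
                    ○ open, literals {P=T, S=F}.
                  branch 2.1.2.2.2 (add (Q -> (~Q <-> ~S))):
                    (Q -> (~Q <-> ~S)): β-rule — branch into ~Q  //  (~Q <-> ~S).
                      branch 2.1.2.2.2.1 (add ~Q):
                        ○ open, literals {Q=F, S=F}.
                      branch 2.1.2.2.2.2 (add (~Q <-> ~S)):
                        (~Q <-> ~S): β-rule — branch into ~Q, ~S  //  ~~Q, ~~S.
                          branch 2.1.2.2.2.2.1 (add ~Q, ~S):
                            ○ open, literals {Q=F, S=F}.
                          branch 2.1.2.2.2.2.2 (add ~~Q, ~~S):
                            × closes — contains both S and ~S.
      branch 2.2 (add ~~(~U -> R)):
        ~~(~U -> R): drop double negation, giving (~U -> R).
        (~U -> R): β-rule — branch into ~~U  //  R.
          branch 2.2.1 (add ~~U):
            ○ open, literals {U=T}.
          branch 2.2.2 (add R):
            ○ open, literals {R=T}.
3 branches closed, 8 open.
Each open branch fixes some atoms; the unmentioned ones are free. Counting distinct full assignments: branch {P=T, U=T} (Q, R, S, T) contributes 16 new; branch {P=T} (Q, R, S, T, U) contributes 16 new; branch {S=F, U=F} (P, Q, R, T) contributes 8 new; branch {P=T, S=F} (Q, R, T, U) contributes 0 new; branch {Q=F, S=F} (P, R, T, U) contributes 4 new; branch {Q=F, S=F} (P, R, T, U) contributes 0 new; branch {U=T} (P, Q, R, S, T) contributes 12 new; branch {R=T} (P, Q, S, T, U) contributes 4 new. Total: 60.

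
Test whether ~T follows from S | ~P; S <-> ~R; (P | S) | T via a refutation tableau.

Initial set: {T (S | ~P); T (S <-> ~R); T ((P | S) | T); F ~T}.
T (S | ~P): β-rule — branch into T S  //  T ~P.
  branch 1 (add T S):
    T (S <-> ~R): β-rule — branch into T S, T ~R  //  F S, F ~R.
      branch 1.1 (add T S, T ~R):
        T ((P | S) | T): β-rule — branch into T (P | S)  //  T T.
          branch 1.1.1 (add T (P | S)):
            T (P | S): β-rule — branch into T P  //  T S.
              branch 1.1.1.1 (add T P):
                ○ open, literals {P=1, R=0, S=1, T=1}.
              branch 1.1.1.2 (add T S):
                ○ open, literals {R=0, S=1, T=1}.
          branch 1.1.2 (add T T):
            ○ open, literals {R=0, S=1, T=1}.
      branch 1.2 (add F S, F ~R):
        × closes — contains both S and ~S.
  branch 2 (add T ~P):
    T (S <-> ~R): β-rule — branch into T S, T ~R  //  F S, F ~R.
      branch 2.1 (add T S, T ~R):
        T ((P | S) | T): β-rule — branch into T (P | S)  //  T T.
          branch 2.1.1 (add T (P | S)):
            T (P | S): β-rule — branch into T P  //  T S.
              branch 2.1.1.1 (add T P):
                × closes — contains both P and ~P.
              branch 2.1.1.2 (add T S):
                ○ open, literals {P=0, R=0, S=1, T=1}.
          branch 2.1.2 (add T T):
            ○ open, literals {P=0, R=0, S=1, T=1}.
      branch 2.2 (add F S, F ~R):
        T ((P | S) | T): β-rule — branch into T (P | S)  //  T T.
          branch 2.2.1 (add T (P | S)):
            T (P | S): β-rule — branch into T P  //  T S.
              branch 2.2.1.1 (add T P):
                × closes — contains both P and ~P.
              branch 2.2.1.2 (add T S):
                × closes — contains both S and ~S.
          branch 2.2.2 (add T T):
            ○ open, literals {P=0, R=1, S=0, T=1}.
4 branches closed, 6 open.
An open branch gives a countermodel: P=1, R=0, S=1, T=1 (unmentioned atoms arbitrary); the premises hold there but the conclusion fails.

No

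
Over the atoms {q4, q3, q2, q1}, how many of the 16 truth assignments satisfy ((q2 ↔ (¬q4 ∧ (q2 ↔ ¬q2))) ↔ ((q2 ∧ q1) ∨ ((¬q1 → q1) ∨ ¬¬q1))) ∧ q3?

4

Initial set: {(((q2 ↔ (¬q4 ∧ (q2 ↔ ¬q2))) ↔ ((q2 ∧ q1) ∨ ((¬q1 → q1) ∨ ¬¬q1))) ∧ q3)}.
(((q2 ↔ (¬q4 ∧ (q2 ↔ ¬q2))) ↔ ((q2 ∧ q1) ∨ ((¬q1 → q1) ∨ ¬¬q1))) ∧ q3): α-rule — add ((q2 ↔ (¬q4 ∧ (q2 ↔ ¬q2))) ↔ ((q2 ∧ q1) ∨ ((¬q1 → q1) ∨ ¬¬q1))), q3.
((q2 ↔ (¬q4 ∧ (q2 ↔ ¬q2))) ↔ ((q2 ∧ q1) ∨ ((¬q1 → q1) ∨ ¬¬q1))): β-rule — branch into (q2 ↔ (¬q4 ∧ (q2 ↔ ¬q2))), ((q2 ∧ q1) ∨ ((¬q1 → q1) ∨ ¬¬q1))  //  ¬(q2 ↔ (¬q4 ∧ (q2 ↔ ¬q2))), ¬((q2 ∧ q1) ∨ ((¬q1 → q1) ∨ ¬¬q1)).
  branch 1 (add (q2 ↔ (¬q4 ∧ (q2 ↔ ¬q2))), ((q2 ∧ q1) ∨ ((¬q1 → q1) ∨ ¬¬q1))):
    (q2 ↔ (¬q4 ∧ (q2 ↔ ¬q2))): β-rule — branch into q2, (¬q4 ∧ (q2 ↔ ¬q2))  //  ¬q2, ¬(¬q4 ∧ (q2 ↔ ¬q2)).
      branch 1.1 (add q2, (¬q4 ∧ (q2 ↔ ¬q2))):
        (¬q4 ∧ (q2 ↔ ¬q2)): α-rule — add ¬q4, (q2 ↔ ¬q2).
        ((q2 ∧ q1) ∨ ((¬q1 → q1) ∨ ¬¬q1)): β-rule — branch into (q2 ∧ q1)  //  ((¬q1 → q1) ∨ ¬¬q1).
          branch 1.1.1 (add (q2 ∧ q1)):
            (q2 ∧ q1): α-rule — add q2, q1.
            (q2 ↔ ¬q2): β-rule — branch into q2, ¬q2  //  ¬q2, ¬¬q2.
              branch 1.1.1.1 (add q2, ¬q2):
                × closes — contains both q2 and ¬q2.
              branch 1.1.1.2 (add ¬q2, ¬¬q2):
                × closes — contains both q2 and ¬q2.
          branch 1.1.2 (add ((¬q1 → q1) ∨ ¬¬q1)):
            (q2 ↔ ¬q2): β-rule — branch into q2, ¬q2  //  ¬q2, ¬¬q2.
              branch 1.1.2.1 (add q2, ¬q2):
                × closes — contains both q2 and ¬q2.
              branch 1.1.2.2 (add ¬q2, ¬¬q2):
                × closes — contains both q2 and ¬q2.
      branch 1.2 (add ¬q2, ¬(¬q4 ∧ (q2 ↔ ¬q2))):
        ((q2 ∧ q1) ∨ ((¬q1 → q1) ∨ ¬¬q1)): β-rule — branch into (q2 ∧ q1)  //  ((¬q1 → q1) ∨ ¬¬q1).
          branch 1.2.1 (add (q2 ∧ q1)):
            (q2 ∧ q1): α-rule — add q2, q1.
            × closes — contains both q2 and ¬q2.
          branch 1.2.2 (add ((¬q1 → q1) ∨ ¬¬q1)):
            ¬(¬q4 ∧ (q2 ↔ ¬q2)): β-rule — branch into ¬¬q4  //  ¬(q2 ↔ ¬q2).
              branch 1.2.2.1 (add ¬¬q4):
                ((¬q1 → q1) ∨ ¬¬q1): β-rule — branch into (¬q1 → q1)  //  ¬¬q1.
                  branch 1.2.2.1.1 (add (¬q1 → q1)):
                    (¬q1 → q1): β-rule — branch into ¬¬q1  //  q1.
                      branch 1.2.2.1.1.1 (add ¬¬q1):
                        ○ open, literals {q1=1, q2=0, q3=1, q4=1}.
                      branch 1.2.2.1.1.2 (add q1):
                        ○ open, literals {q1=1, q2=0, q3=1, q4=1}.
                  branch 1.2.2.1.2 (add ¬¬q1):
                    ¬¬q1: drop double negation, giving q1.
                    ○ open, literals {q1=1, q2=0, q3=1, q4=1}.
              branch 1.2.2.2 (add ¬(q2 ↔ ¬q2)):
                ((¬q1 → q1) ∨ ¬¬q1): β-rule — branch into (¬q1 → q1)  //  ¬¬q1.
                  branch 1.2.2.2.1 (add (¬q1 → q1)):
                    ¬(q2 ↔ ¬q2): β-rule — branch into q2, ¬¬q2  //  ¬q2, ¬q2.
                      branch 1.2.2.2.1.1 (add q2, ¬¬q2):
                        × closes — contains both q2 and ¬q2.
                      branch 1.2.2.2.1.2 (add ¬q2, ¬q2):
                        (¬q1 → q1): β-rule — branch into ¬¬q1  //  q1.
                          branch 1.2.2.2.1.2.1 (add ¬¬q1):
                            ○ open, literals {q1=1, q2=0, q3=1}.
                          branch 1.2.2.2.1.2.2 (add q1):
                            ○ open, literals {q1=1, q2=0, q3=1}.
                  branch 1.2.2.2.2 (add ¬¬q1):
                    ¬¬q1: drop double negation, giving q1.
                    ¬(q2 ↔ ¬q2): β-rule — branch into q2, ¬¬q2  //  ¬q2, ¬q2.
                      branch 1.2.2.2.2.1 (add q2, ¬¬q2):
                        × closes — contains both q2 and ¬q2.
                      branch 1.2.2.2.2.2 (add ¬q2, ¬q2):
                        ○ open, literals {q1=1, q2=0, q3=1}.
  branch 2 (add ¬(q2 ↔ (¬q4 ∧ (q2 ↔ ¬q2))), ¬((q2 ∧ q1) ∨ ((¬q1 → q1) ∨ ¬¬q1))):
    ¬((q2 ∧ q1) ∨ ((¬q1 → q1) ∨ ¬¬q1)): α-rule — add ¬(q2 ∧ q1), ¬((¬q1 → q1) ∨ ¬¬q1).
    ¬((¬q1 → q1) ∨ ¬¬q1): α-rule — add ¬(¬q1 → q1), ¬¬¬q1.
    ¬(¬q1 → q1): α-rule — add ¬q1, ¬q1.
    ¬¬¬q1: drop double negation, giving ¬q1.
    ¬(q2 ↔ (¬q4 ∧ (q2 ↔ ¬q2))): β-rule — branch into q2, ¬(¬q4 ∧ (q2 ↔ ¬q2))  //  ¬q2, (¬q4 ∧ (q2 ↔ ¬q2)).
      branch 2.1 (add q2, ¬(¬q4 ∧ (q2 ↔ ¬q2))):
        ¬(q2 ∧ q1): β-rule — branch into ¬q2  //  ¬q1.
          branch 2.1.1 (add ¬q2):
            × closes — contains both q2 and ¬q2.
          branch 2.1.2 (add ¬q1):
            ¬(¬q4 ∧ (q2 ↔ ¬q2)): β-rule — branch into ¬¬q4  //  ¬(q2 ↔ ¬q2).
              branch 2.1.2.1 (add ¬¬q4):
                ○ open, literals {q1=0, q2=1, q3=1, q4=1}.
              branch 2.1.2.2 (add ¬(q2 ↔ ¬q2)):
                ¬(q2 ↔ ¬q2): β-rule — branch into q2, ¬¬q2  //  ¬q2, ¬q2.
                  branch 2.1.2.2.1 (add q2, ¬¬q2):
                    ○ open, literals {q1=0, q2=1, q3=1}.
                  branch 2.1.2.2.2 (add ¬q2, ¬q2):
                    × closes — contains both q2 and ¬q2.
      branch 2.2 (add ¬q2, (¬q4 ∧ (q2 ↔ ¬q2))):
        (¬q4 ∧ (q2 ↔ ¬q2)): α-rule — add ¬q4, (q2 ↔ ¬q2).
        ¬(q2 ∧ q1): β-rule — branch into ¬q2  //  ¬q1.
          branch 2.2.1 (add ¬q2):
            (q2 ↔ ¬q2): β-rule — branch into q2, ¬q2  //  ¬q2, ¬¬q2.
              branch 2.2.1.1 (add q2, ¬q2):
                × closes — contains both q2 and ¬q2.
              branch 2.2.1.2 (add ¬q2, ¬¬q2):
                × closes — contains both q2 and ¬q2.
          branch 2.2.2 (add ¬q1):
            (q2 ↔ ¬q2): β-rule — branch into q2, ¬q2  //  ¬q2, ¬¬q2.
              branch 2.2.2.1 (add q2, ¬q2):
                × closes — contains both q2 and ¬q2.
              branch 2.2.2.2 (add ¬q2, ¬¬q2):
                × closes — contains both q2 and ¬q2.
13 branches closed, 8 open.
Each open branch fixes some atoms; the unmentioned ones are free. Counting distinct full assignments: branch {q1=1, q2=0, q3=1, q4=1} (none free) contributes 1 new; branch {q1=1, q2=0, q3=1, q4=1} (none free) contributes 0 new; branch {q1=1, q2=0, q3=1, q4=1} (none free) contributes 0 new; branch {q1=1, q2=0, q3=1} (q4) contributes 1 new; branch {q1=1, q2=0, q3=1} (q4) contributes 0 new; branch {q1=1, q2=0, q3=1} (q4) contributes 0 new; branch {q1=0, q2=1, q3=1, q4=1} (none free) contributes 1 new; branch {q1=0, q2=1, q3=1} (q4) contributes 1 new. Total: 4.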